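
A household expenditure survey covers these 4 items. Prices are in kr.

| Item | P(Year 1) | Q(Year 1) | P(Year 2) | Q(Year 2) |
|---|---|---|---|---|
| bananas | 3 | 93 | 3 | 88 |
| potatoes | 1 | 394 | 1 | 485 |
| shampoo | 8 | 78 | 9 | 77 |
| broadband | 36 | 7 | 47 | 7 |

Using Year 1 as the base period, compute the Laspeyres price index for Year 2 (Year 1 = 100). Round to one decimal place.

Laspeyres price index uses base-period quantities as weights.
ΣP(Year 2)·Q(Year 1) = 3×93 + 1×394 + 9×78 + 47×7 = 279 + 394 + 702 + 329 = 1704
ΣP(Year 1)·Q(Year 1) = 3×93 + 1×394 + 8×78 + 36×7 = 279 + 394 + 624 + 252 = 1549
Index = 1704 / 1549 × 100 = 110.0065

110.0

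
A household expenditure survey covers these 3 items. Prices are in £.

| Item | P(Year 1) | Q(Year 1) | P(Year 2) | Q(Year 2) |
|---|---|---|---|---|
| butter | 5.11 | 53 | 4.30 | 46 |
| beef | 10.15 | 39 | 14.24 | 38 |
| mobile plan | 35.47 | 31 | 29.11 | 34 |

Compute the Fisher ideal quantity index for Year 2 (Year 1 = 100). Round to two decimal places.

102.99

Laspeyres component (base-period weights):
ΣP(Year 1)Q(Year 2) = 5.11×46 + 10.15×38 + 35.47×34 = 235.06 + 385.7 + 1205.98 = 1826.74
ΣP(Year 1)Q(Year 1) = 5.11×53 + 10.15×39 + 35.47×31 = 270.83 + 395.85 + 1099.57 = 1766.25
L = 1826.74 / 1766.25 × 100 = 103.4248
Paasche component (current-period weights):
ΣP(Year 2)Q(Year 2) = 4.30×46 + 14.24×38 + 29.11×34 = 197.8 + 541.12 + 989.74 = 1728.66
ΣP(Year 2)Q(Year 1) = 4.30×53 + 14.24×39 + 29.11×31 = 227.9 + 555.36 + 902.41 = 1685.67
P = 1728.66 / 1685.67 × 100 = 102.5503
Fisher = √(L × P) = √(103.4248 × 102.5503) = 102.9866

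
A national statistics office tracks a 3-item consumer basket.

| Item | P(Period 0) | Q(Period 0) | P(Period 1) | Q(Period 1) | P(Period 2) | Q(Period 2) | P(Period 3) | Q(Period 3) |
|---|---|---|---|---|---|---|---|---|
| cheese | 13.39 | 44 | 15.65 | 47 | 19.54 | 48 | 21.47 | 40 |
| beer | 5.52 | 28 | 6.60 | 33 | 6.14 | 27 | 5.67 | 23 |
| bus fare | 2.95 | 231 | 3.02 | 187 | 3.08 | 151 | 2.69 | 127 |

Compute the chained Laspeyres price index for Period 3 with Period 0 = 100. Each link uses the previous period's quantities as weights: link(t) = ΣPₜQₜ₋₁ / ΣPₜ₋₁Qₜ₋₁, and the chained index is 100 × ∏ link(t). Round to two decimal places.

Link Period 0→Period 1:
ΣP(Period 1)Q(Period 0) = 15.65×44 + 6.60×28 + 3.02×231 = 688.6 + 184.8 + 697.62 = 1571.02
ΣP(Period 0)Q(Period 0) = 13.39×44 + 5.52×28 + 2.95×231 = 589.16 + 154.56 + 681.45 = 1425.17
link = 1571.02/1425.17 = 1.102339
Link Period 1→Period 2:
ΣP(Period 2)Q(Period 1) = 19.54×47 + 6.14×33 + 3.08×187 = 918.38 + 202.62 + 575.96 = 1696.96
ΣP(Period 1)Q(Period 1) = 15.65×47 + 6.60×33 + 3.02×187 = 735.55 + 217.8 + 564.74 = 1518.09
link = 1696.96/1518.09 = 1.117826
Link Period 2→Period 3:
ΣP(Period 3)Q(Period 2) = 21.47×48 + 5.67×27 + 2.69×151 = 1030.56 + 153.09 + 406.19 = 1589.84
ΣP(Period 2)Q(Period 2) = 19.54×48 + 6.14×27 + 3.08×151 = 937.92 + 165.78 + 465.08 = 1568.78
link = 1589.84/1568.78 = 1.013424
Chained index = 100 × 1.102339 × 1.117826 × 1.013424 = 124.8764

124.88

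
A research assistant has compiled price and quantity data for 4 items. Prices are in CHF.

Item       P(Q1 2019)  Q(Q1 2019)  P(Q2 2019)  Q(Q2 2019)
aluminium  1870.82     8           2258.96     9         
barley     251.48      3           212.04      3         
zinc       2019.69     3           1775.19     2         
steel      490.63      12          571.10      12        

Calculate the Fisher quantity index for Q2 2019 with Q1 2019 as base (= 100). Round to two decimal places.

Laspeyres component (base-period weights):
ΣP(Q1 2019)Q(Q2 2019) = 1870.82×9 + 251.48×3 + 2019.69×2 + 490.63×12 = 16837.38 + 754.44 + 4039.38 + 5887.56 = 27518.76
ΣP(Q1 2019)Q(Q1 2019) = 1870.82×8 + 251.48×3 + 2019.69×3 + 490.63×12 = 14966.56 + 754.44 + 6059.07 + 5887.56 = 27667.63
L = 27518.76 / 27667.63 × 100 = 99.4619
Paasche component (current-period weights):
ΣP(Q2 2019)Q(Q2 2019) = 2258.96×9 + 212.04×3 + 1775.19×2 + 571.10×12 = 20330.64 + 636.12 + 3550.38 + 6853.2 = 31370.34
ΣP(Q2 2019)Q(Q1 2019) = 2258.96×8 + 212.04×3 + 1775.19×3 + 571.10×12 = 18071.68 + 636.12 + 5325.57 + 6853.2 = 30886.57
P = 31370.34 / 30886.57 × 100 = 101.5663
Fisher = √(L × P) = √(99.4619 × 101.5663) = 100.5086

100.51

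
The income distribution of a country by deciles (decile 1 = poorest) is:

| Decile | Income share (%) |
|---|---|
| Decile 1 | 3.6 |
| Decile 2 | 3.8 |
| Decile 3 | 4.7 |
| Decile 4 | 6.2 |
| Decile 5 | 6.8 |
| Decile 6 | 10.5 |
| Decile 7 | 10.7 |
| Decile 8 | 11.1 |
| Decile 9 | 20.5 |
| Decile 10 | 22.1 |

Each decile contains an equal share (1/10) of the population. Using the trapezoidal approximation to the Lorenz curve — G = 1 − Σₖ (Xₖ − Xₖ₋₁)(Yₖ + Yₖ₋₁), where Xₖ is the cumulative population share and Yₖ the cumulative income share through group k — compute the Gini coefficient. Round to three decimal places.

0.333

Cumulative income shares Yₖ: 0.0360, 0.0740, 0.1210, 0.1830, 0.2510, 0.3560, 0.4630, 0.5740, 0.7790, 1.0000
Σ (Xₖ−Xₖ₋₁)(Yₖ+Yₖ₋₁) = (1/10)(0.0360+0.0000) + (1/10)(0.0740+0.0360) + (1/10)(0.1210+0.0740) + (1/10)(0.1830+0.1210) + (1/10)(0.2510+0.1830) + (1/10)(0.3560+0.2510) + (1/10)(0.4630+0.3560) + (1/10)(0.5740+0.4630) + (1/10)(0.7790+0.5740) + (1/10)(1.0000+0.7790)
  = 0.0036 + 0.0110 + 0.0195 + 0.0304 + 0.0434 + 0.0607 + 0.0819 + 0.1037 + 0.1353 + 0.1779 = 0.6674
G = 1 − 0.6674 = 0.3326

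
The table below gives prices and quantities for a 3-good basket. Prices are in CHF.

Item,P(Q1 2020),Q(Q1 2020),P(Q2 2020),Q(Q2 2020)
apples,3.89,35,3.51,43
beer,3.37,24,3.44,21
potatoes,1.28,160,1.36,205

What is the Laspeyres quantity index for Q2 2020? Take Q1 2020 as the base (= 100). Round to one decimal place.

118.6

Laspeyres quantity index uses base-period prices as weights.
ΣP(Q1 2020)·Q(Q2 2020) = 3.89×43 + 3.37×21 + 1.28×205 = 167.27 + 70.77 + 262.4 = 500.44
ΣP(Q1 2020)·Q(Q1 2020) = 3.89×35 + 3.37×24 + 1.28×160 = 136.15 + 80.88 + 204.8 = 421.83
Index = 500.44 / 421.83 × 100 = 118.6355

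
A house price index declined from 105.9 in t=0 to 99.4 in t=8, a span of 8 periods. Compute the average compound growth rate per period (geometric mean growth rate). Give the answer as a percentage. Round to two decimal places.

-0.79%

Growth factor = (99.4/105.9)^(1/8) = (0.938621)^(1/8) = 0.992113
Growth rate = 0.992113 − 1 = -0.007887 = -0.7887%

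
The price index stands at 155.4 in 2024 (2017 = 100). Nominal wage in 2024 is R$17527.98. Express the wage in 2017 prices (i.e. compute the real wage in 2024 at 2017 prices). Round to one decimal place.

Real = Nominal ÷ (Index/100) = 17527.98 ÷ (155.4/100)
     = 17527.98 ÷ 1.554 = 11279.2664

11279.3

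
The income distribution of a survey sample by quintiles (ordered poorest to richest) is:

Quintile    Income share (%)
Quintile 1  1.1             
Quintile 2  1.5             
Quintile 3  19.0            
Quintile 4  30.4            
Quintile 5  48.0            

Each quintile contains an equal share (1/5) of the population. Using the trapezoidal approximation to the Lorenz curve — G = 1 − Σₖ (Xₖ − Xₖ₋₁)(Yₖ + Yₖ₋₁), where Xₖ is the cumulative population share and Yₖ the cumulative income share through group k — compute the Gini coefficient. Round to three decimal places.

Cumulative income shares Yₖ: 0.0110, 0.0260, 0.2160, 0.5200, 1.0000
Σ (Xₖ−Xₖ₋₁)(Yₖ+Yₖ₋₁) = (1/5)(0.0110+0.0000) + (1/5)(0.0260+0.0110) + (1/5)(0.2160+0.0260) + (1/5)(0.5200+0.2160) + (1/5)(1.0000+0.5200)
  = 0.0022 + 0.0074 + 0.0484 + 0.1472 + 0.3040 = 0.5092
G = 1 − 0.5092 = 0.4908

0.491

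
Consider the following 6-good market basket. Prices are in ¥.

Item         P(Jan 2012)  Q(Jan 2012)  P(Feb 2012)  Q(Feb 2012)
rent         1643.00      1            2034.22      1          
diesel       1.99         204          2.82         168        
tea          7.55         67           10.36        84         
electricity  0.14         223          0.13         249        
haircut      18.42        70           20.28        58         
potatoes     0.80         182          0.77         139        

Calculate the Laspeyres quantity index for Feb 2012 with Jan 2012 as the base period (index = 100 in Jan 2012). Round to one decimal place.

Laspeyres quantity index uses base-period prices as weights.
ΣP(Jan 2012)·Q(Feb 2012) = 1643.00×1 + 1.99×168 + 7.55×84 + 0.14×249 + 18.42×58 + 0.80×139 = 1643 + 334.32 + 634.2 + 34.86 + 1068.36 + 111.2 = 3825.94
ΣP(Jan 2012)·Q(Jan 2012) = 1643.00×1 + 1.99×204 + 7.55×67 + 0.14×223 + 18.42×70 + 0.80×182 = 1643 + 405.96 + 505.85 + 31.22 + 1289.4 + 145.6 = 4021.03
Index = 3825.94 / 4021.03 × 100 = 95.1483

95.1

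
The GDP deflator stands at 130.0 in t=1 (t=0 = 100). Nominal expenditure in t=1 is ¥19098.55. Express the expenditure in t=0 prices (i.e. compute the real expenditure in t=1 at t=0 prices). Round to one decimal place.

14691.2

Real = Nominal ÷ (Index/100) = 19098.55 ÷ (130.0/100)
     = 19098.55 ÷ 1.300 = 14691.1923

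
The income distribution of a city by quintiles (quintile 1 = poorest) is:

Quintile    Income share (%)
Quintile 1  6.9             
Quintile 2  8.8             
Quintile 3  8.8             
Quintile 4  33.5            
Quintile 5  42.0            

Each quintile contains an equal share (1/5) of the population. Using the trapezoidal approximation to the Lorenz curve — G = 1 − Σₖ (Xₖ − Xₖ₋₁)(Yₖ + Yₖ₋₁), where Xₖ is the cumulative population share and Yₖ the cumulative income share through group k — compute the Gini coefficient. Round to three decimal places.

0.380

Cumulative income shares Yₖ: 0.0690, 0.1570, 0.2450, 0.5800, 1.0000
Σ (Xₖ−Xₖ₋₁)(Yₖ+Yₖ₋₁) = (1/5)(0.0690+0.0000) + (1/5)(0.1570+0.0690) + (1/5)(0.2450+0.1570) + (1/5)(0.5800+0.2450) + (1/5)(1.0000+0.5800)
  = 0.0138 + 0.0452 + 0.0804 + 0.1650 + 0.3160 = 0.6204
G = 1 − 0.6204 = 0.3796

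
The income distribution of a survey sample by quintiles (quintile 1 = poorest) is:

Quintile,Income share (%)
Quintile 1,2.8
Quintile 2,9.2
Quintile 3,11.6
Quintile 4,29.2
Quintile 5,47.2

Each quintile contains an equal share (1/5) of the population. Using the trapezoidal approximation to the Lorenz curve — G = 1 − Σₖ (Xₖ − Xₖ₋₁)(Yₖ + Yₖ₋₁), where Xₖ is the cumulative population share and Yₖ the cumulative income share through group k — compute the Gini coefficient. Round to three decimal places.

Cumulative income shares Yₖ: 0.0280, 0.1200, 0.2360, 0.5280, 1.0000
Σ (Xₖ−Xₖ₋₁)(Yₖ+Yₖ₋₁) = (1/5)(0.0280+0.0000) + (1/5)(0.1200+0.0280) + (1/5)(0.2360+0.1200) + (1/5)(0.5280+0.2360) + (1/5)(1.0000+0.5280)
  = 0.0056 + 0.0296 + 0.0712 + 0.1528 + 0.3056 = 0.5648
G = 1 − 0.5648 = 0.4352

0.435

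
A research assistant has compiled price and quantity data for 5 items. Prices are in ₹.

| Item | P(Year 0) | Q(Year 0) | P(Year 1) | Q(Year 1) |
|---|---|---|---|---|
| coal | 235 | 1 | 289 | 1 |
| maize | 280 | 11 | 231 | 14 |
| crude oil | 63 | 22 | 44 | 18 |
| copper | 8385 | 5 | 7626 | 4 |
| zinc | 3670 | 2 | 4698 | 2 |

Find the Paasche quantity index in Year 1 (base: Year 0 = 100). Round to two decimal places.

86.15

Paasche quantity index uses current-period prices as weights.
ΣP(Year 1)·Q(Year 1) = 289×1 + 231×14 + 44×18 + 7626×4 + 4698×2 = 289 + 3234 + 792 + 30504 + 9396 = 44215
ΣP(Year 1)·Q(Year 0) = 289×1 + 231×11 + 44×22 + 7626×5 + 4698×2 = 289 + 2541 + 968 + 38130 + 9396 = 51324
Index = 44215 / 51324 × 100 = 86.1488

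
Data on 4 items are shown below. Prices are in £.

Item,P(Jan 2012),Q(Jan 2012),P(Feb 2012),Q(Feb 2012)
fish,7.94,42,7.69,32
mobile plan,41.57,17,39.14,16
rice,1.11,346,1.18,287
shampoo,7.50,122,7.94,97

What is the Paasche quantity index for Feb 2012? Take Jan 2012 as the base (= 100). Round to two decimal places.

Paasche quantity index uses current-period prices as weights.
ΣP(Feb 2012)·Q(Feb 2012) = 7.69×32 + 39.14×16 + 1.18×287 + 7.94×97 = 246.08 + 626.24 + 338.66 + 770.18 = 1981.16
ΣP(Feb 2012)·Q(Jan 2012) = 7.69×42 + 39.14×17 + 1.18×346 + 7.94×122 = 322.98 + 665.38 + 408.28 + 968.68 = 2365.32
Index = 1981.16 / 2365.32 × 100 = 83.7586

83.76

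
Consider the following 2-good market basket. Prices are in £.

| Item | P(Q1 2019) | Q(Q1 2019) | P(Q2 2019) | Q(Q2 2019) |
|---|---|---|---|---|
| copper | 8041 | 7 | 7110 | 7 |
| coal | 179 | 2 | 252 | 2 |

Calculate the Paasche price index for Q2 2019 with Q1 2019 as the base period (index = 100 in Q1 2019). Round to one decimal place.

Paasche price index uses current-period quantities as weights.
ΣP(Q2 2019)·Q(Q2 2019) = 7110×7 + 252×2 = 49770 + 504 = 50274
ΣP(Q1 2019)·Q(Q2 2019) = 8041×7 + 179×2 = 56287 + 358 = 56645
Index = 50274 / 56645 × 100 = 88.7528

88.8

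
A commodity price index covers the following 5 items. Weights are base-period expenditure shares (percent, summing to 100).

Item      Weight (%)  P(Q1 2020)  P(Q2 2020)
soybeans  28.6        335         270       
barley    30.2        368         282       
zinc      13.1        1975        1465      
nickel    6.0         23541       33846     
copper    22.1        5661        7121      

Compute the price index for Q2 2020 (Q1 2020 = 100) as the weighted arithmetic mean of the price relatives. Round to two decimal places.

soybeans: 28.6 × (270/335) = 28.6 × 0.805970 = 23.0507
barley: 30.2 × (282/368) = 30.2 × 0.766304 = 23.1424
zinc: 13.1 × (1465/1975) = 13.1 × 0.741772 = 9.7172
nickel: 6.0 × (33846/23541) = 6.0 × 1.437747 = 8.6265
copper: 22.1 × (7121/5661) = 22.1 × 1.257905 = 27.7997
Index = Σ wᵢ·(p₁ᵢ/p₀ᵢ) = 23.0507 + 23.1424 + 9.7172 + 8.6265 + 27.7997 = 92.3365

92.34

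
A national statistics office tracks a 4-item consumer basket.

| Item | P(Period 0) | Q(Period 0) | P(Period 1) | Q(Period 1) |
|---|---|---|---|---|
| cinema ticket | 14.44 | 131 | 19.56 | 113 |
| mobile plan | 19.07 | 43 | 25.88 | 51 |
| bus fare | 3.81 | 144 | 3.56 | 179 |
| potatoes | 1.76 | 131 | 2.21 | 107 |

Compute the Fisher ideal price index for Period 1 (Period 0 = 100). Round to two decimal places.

Laspeyres component (base-period weights):
ΣP(Period 1)Q(Period 0) = 19.56×131 + 25.88×43 + 3.56×144 + 2.21×131 = 2562.36 + 1112.84 + 512.64 + 289.51 = 4477.35
ΣP(Period 0)Q(Period 0) = 14.44×131 + 19.07×43 + 3.81×144 + 1.76×131 = 1891.64 + 820.01 + 548.64 + 230.56 = 3490.85
L = 4477.35 / 3490.85 × 100 = 128.2596
Paasche component (current-period weights):
ΣP(Period 1)Q(Period 1) = 19.56×113 + 25.88×51 + 3.56×179 + 2.21×107 = 2210.28 + 1319.88 + 637.24 + 236.47 = 4403.87
ΣP(Period 0)Q(Period 1) = 14.44×113 + 19.07×51 + 3.81×179 + 1.76×107 = 1631.72 + 972.57 + 681.99 + 188.32 = 3474.6
P = 4403.87 / 3474.6 × 100 = 126.7447
Fisher = √(L × P) = √(128.2596 × 126.7447) = 127.4999

127.50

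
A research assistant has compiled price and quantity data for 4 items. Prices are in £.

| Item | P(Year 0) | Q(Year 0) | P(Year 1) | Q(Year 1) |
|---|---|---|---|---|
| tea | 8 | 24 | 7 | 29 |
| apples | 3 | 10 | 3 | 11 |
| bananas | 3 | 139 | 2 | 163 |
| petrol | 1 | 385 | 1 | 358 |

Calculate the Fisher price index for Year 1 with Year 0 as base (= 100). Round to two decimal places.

83.41

Laspeyres component (base-period weights):
ΣP(Year 1)Q(Year 0) = 7×24 + 3×10 + 2×139 + 1×385 = 168 + 30 + 278 + 385 = 861
ΣP(Year 0)Q(Year 0) = 8×24 + 3×10 + 3×139 + 1×385 = 192 + 30 + 417 + 385 = 1024
L = 861 / 1024 × 100 = 84.0820
Paasche component (current-period weights):
ΣP(Year 1)Q(Year 1) = 7×29 + 3×11 + 2×163 + 1×358 = 203 + 33 + 326 + 358 = 920
ΣP(Year 0)Q(Year 1) = 8×29 + 3×11 + 3×163 + 1×358 = 232 + 33 + 489 + 358 = 1112
P = 920 / 1112 × 100 = 82.7338
Fisher = √(L × P) = √(84.0820 × 82.7338) = 83.4052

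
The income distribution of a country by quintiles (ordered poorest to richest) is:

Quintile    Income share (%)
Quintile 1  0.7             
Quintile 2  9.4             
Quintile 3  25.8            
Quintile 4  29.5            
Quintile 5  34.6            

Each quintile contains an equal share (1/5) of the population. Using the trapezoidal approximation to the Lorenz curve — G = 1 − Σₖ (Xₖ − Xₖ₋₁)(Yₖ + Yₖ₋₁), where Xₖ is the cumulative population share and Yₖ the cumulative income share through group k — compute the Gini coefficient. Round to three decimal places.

0.352

Cumulative income shares Yₖ: 0.0070, 0.1010, 0.3590, 0.6540, 1.0000
Σ (Xₖ−Xₖ₋₁)(Yₖ+Yₖ₋₁) = (1/5)(0.0070+0.0000) + (1/5)(0.1010+0.0070) + (1/5)(0.3590+0.1010) + (1/5)(0.6540+0.3590) + (1/5)(1.0000+0.6540)
  = 0.0014 + 0.0216 + 0.0920 + 0.2026 + 0.3308 = 0.6484
G = 1 − 0.6484 = 0.3516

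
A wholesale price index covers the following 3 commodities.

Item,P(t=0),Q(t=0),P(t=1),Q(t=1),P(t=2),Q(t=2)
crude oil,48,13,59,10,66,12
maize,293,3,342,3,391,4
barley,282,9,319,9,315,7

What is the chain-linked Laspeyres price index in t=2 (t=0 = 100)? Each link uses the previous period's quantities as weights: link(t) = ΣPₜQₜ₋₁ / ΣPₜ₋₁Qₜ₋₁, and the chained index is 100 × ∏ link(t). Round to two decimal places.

Link t=0→t=1:
ΣP(t=1)Q(t=0) = 59×13 + 342×3 + 319×9 = 767 + 1026 + 2871 = 4664
ΣP(t=0)Q(t=0) = 48×13 + 293×3 + 282×9 = 624 + 879 + 2538 = 4041
link = 4664/4041 = 1.154170
Link t=1→t=2:
ΣP(t=2)Q(t=1) = 66×10 + 391×3 + 315×9 = 660 + 1173 + 2835 = 4668
ΣP(t=1)Q(t=1) = 59×10 + 342×3 + 319×9 = 590 + 1026 + 2871 = 4487
link = 4668/4487 = 1.040339
Chained index = 100 × 1.154170 × 1.040339 = 120.0728

120.07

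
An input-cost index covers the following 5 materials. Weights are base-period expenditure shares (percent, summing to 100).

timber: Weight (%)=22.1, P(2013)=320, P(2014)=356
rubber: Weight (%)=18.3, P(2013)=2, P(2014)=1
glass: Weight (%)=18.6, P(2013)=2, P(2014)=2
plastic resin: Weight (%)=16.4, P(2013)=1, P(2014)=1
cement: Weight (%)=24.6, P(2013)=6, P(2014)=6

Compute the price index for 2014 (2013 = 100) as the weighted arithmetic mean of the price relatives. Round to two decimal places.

timber: 22.1 × (356/320) = 22.1 × 1.112500 = 24.5863
rubber: 18.3 × (1/2) = 18.3 × 0.500000 = 9.1500
glass: 18.6 × (2/2) = 18.6 × 1.000000 = 18.6000
plastic resin: 16.4 × (1/1) = 16.4 × 1.000000 = 16.4000
cement: 24.6 × (6/6) = 24.6 × 1.000000 = 24.6000
Index = Σ wᵢ·(p₁ᵢ/p₀ᵢ) = 24.5863 + 9.1500 + 18.6000 + 16.4000 + 24.6000 = 93.3363

93.34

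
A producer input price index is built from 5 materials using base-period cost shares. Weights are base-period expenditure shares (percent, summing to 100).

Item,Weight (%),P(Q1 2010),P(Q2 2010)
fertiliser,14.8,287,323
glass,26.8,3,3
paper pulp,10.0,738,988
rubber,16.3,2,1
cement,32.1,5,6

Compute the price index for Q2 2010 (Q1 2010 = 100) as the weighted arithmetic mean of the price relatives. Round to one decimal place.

fertiliser: 14.8 × (323/287) = 14.8 × 1.125436 = 16.6564
glass: 26.8 × (3/3) = 26.8 × 1.000000 = 26.8000
paper pulp: 10.0 × (988/738) = 10.0 × 1.338753 = 13.3875
rubber: 16.3 × (1/2) = 16.3 × 0.500000 = 8.1500
cement: 32.1 × (6/5) = 32.1 × 1.200000 = 38.5200
Index = Σ wᵢ·(p₁ᵢ/p₀ᵢ) = 16.6564 + 26.8000 + 13.3875 + 8.1500 + 38.5200 = 103.5140

103.5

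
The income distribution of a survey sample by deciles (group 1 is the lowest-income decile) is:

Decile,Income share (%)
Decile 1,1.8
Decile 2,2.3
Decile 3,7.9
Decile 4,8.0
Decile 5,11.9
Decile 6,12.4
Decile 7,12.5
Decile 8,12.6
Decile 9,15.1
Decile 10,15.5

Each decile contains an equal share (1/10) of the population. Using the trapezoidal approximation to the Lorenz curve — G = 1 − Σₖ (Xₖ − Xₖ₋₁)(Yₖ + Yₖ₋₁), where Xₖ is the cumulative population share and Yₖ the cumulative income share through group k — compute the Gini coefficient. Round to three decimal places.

Cumulative income shares Yₖ: 0.0180, 0.0410, 0.1200, 0.2000, 0.3190, 0.4430, 0.5680, 0.6940, 0.8450, 1.0000
Σ (Xₖ−Xₖ₋₁)(Yₖ+Yₖ₋₁) = (1/10)(0.0180+0.0000) + (1/10)(0.0410+0.0180) + (1/10)(0.1200+0.0410) + (1/10)(0.2000+0.1200) + (1/10)(0.3190+0.2000) + (1/10)(0.4430+0.3190) + (1/10)(0.5680+0.4430) + (1/10)(0.6940+0.5680) + (1/10)(0.8450+0.6940) + (1/10)(1.0000+0.8450)
  = 0.0018 + 0.0059 + 0.0161 + 0.0320 + 0.0519 + 0.0762 + 0.1011 + 0.1262 + 0.1539 + 0.1845 = 0.7496
G = 1 − 0.7496 = 0.2504

0.250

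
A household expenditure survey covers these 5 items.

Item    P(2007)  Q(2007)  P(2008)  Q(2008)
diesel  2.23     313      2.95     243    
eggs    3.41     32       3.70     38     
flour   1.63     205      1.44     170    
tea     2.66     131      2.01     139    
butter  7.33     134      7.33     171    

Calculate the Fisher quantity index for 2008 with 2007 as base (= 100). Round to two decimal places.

103.03

Laspeyres component (base-period weights):
ΣP(2007)Q(2008) = 2.23×243 + 3.41×38 + 1.63×170 + 2.66×139 + 7.33×171 = 541.89 + 129.58 + 277.1 + 369.74 + 1253.43 = 2571.74
ΣP(2007)Q(2007) = 2.23×313 + 3.41×32 + 1.63×205 + 2.66×131 + 7.33×134 = 697.99 + 109.12 + 334.15 + 348.46 + 982.22 = 2471.94
L = 2571.74 / 2471.94 × 100 = 104.0373
Paasche component (current-period weights):
ΣP(2008)Q(2008) = 2.95×243 + 3.70×38 + 1.44×170 + 2.01×139 + 7.33×171 = 716.85 + 140.6 + 244.8 + 279.39 + 1253.43 = 2635.07
ΣP(2008)Q(2007) = 2.95×313 + 3.70×32 + 1.44×205 + 2.01×131 + 7.33×134 = 923.35 + 118.4 + 295.2 + 263.31 + 982.22 = 2582.48
P = 2635.07 / 2582.48 × 100 = 102.0364
Fisher = √(L × P) = √(104.0373 × 102.0364) = 103.0320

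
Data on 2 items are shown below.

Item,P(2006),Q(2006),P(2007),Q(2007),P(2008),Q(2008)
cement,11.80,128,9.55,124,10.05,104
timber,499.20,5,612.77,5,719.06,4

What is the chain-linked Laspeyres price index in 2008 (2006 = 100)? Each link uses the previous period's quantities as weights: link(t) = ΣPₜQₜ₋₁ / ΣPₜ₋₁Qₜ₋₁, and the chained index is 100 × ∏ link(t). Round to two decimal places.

Link 2006→2007:
ΣP(2007)Q(2006) = 9.55×128 + 612.77×5 = 1222.4 + 3063.85 = 4286.25
ΣP(2006)Q(2006) = 11.80×128 + 499.20×5 = 1510.4 + 2496 = 4006.4
link = 4286.25/4006.4 = 1.069851
Link 2007→2008:
ΣP(2008)Q(2007) = 10.05×124 + 719.06×5 = 1246.2 + 3595.3 = 4841.5
ΣP(2007)Q(2007) = 9.55×124 + 612.77×5 = 1184.2 + 3063.85 = 4248.05
link = 4841.5/4248.05 = 1.139699
Chained index = 100 × 1.069851 × 1.139699 = 121.9308

121.93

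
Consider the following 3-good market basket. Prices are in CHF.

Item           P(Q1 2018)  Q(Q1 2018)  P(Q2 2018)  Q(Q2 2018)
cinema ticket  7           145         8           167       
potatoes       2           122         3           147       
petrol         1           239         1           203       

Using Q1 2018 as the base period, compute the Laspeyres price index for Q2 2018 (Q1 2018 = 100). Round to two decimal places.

Laspeyres price index uses base-period quantities as weights.
ΣP(Q2 2018)·Q(Q1 2018) = 8×145 + 3×122 + 1×239 = 1160 + 366 + 239 = 1765
ΣP(Q1 2018)·Q(Q1 2018) = 7×145 + 2×122 + 1×239 = 1015 + 244 + 239 = 1498
Index = 1765 / 1498 × 100 = 117.8238

117.82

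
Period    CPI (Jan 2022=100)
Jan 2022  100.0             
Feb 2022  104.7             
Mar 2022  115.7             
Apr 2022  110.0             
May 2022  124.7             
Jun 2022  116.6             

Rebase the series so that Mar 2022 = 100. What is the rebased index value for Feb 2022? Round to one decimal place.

90.5

Rebased(Feb 2022) = 104.7 / 115.7 × 100 = 90.4927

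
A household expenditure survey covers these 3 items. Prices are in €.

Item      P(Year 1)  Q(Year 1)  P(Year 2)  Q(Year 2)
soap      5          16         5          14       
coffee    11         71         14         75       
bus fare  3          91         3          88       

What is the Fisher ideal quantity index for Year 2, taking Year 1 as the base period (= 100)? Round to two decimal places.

102.48

Laspeyres component (base-period weights):
ΣP(Year 1)Q(Year 2) = 5×14 + 11×75 + 3×88 = 70 + 825 + 264 = 1159
ΣP(Year 1)Q(Year 1) = 5×16 + 11×71 + 3×91 = 80 + 781 + 273 = 1134
L = 1159 / 1134 × 100 = 102.2046
Paasche component (current-period weights):
ΣP(Year 2)Q(Year 2) = 5×14 + 14×75 + 3×88 = 70 + 1050 + 264 = 1384
ΣP(Year 2)Q(Year 1) = 5×16 + 14×71 + 3×91 = 80 + 994 + 273 = 1347
P = 1384 / 1347 × 100 = 102.7468
Fisher = √(L × P) = √(102.2046 × 102.7468) = 102.4754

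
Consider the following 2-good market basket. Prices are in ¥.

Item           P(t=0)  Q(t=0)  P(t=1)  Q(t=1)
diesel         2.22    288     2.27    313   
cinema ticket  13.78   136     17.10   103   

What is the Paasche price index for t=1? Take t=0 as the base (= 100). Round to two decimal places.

116.91

Paasche price index uses current-period quantities as weights.
ΣP(t=1)·Q(t=1) = 2.27×313 + 17.10×103 = 710.51 + 1761.3 = 2471.81
ΣP(t=0)·Q(t=1) = 2.22×313 + 13.78×103 = 694.86 + 1419.34 = 2114.2
Index = 2471.81 / 2114.2 × 100 = 116.9147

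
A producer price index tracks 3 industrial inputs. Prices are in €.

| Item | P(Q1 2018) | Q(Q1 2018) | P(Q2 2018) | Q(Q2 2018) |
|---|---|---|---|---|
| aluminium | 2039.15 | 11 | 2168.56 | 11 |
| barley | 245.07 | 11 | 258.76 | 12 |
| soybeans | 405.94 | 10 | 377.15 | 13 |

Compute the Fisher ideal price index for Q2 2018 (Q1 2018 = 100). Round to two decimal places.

Laspeyres component (base-period weights):
ΣP(Q2 2018)Q(Q1 2018) = 2168.56×11 + 258.76×11 + 377.15×10 = 23854.16 + 2846.36 + 3771.5 = 30472.02
ΣP(Q1 2018)Q(Q1 2018) = 2039.15×11 + 245.07×11 + 405.94×10 = 22430.65 + 2695.77 + 4059.4 = 29185.82
L = 30472.02 / 29185.82 × 100 = 104.4069
Paasche component (current-period weights):
ΣP(Q2 2018)Q(Q2 2018) = 2168.56×11 + 258.76×12 + 377.15×13 = 23854.16 + 3105.12 + 4902.95 = 31862.23
ΣP(Q1 2018)Q(Q2 2018) = 2039.15×11 + 245.07×12 + 405.94×13 = 22430.65 + 2940.84 + 5277.22 = 30648.71
P = 31862.23 / 30648.71 × 100 = 103.9594
Fisher = √(L × P) = √(104.4069 × 103.9594) = 104.1830

104.18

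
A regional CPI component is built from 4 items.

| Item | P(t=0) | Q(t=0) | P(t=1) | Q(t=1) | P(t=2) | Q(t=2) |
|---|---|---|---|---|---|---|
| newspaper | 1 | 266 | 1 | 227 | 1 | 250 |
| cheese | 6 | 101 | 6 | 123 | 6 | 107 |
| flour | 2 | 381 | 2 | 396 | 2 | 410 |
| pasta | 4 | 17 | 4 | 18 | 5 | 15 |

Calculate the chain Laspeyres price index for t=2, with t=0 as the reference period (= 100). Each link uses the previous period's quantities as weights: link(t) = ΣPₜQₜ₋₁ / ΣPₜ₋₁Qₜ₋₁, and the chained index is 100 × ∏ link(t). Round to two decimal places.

Link t=0→t=1:
ΣP(t=1)Q(t=0) = 1×266 + 6×101 + 2×381 + 4×17 = 266 + 606 + 762 + 68 = 1702
ΣP(t=0)Q(t=0) = 1×266 + 6×101 + 2×381 + 4×17 = 266 + 606 + 762 + 68 = 1702
link = 1702/1702 = 1.000000
Link t=1→t=2:
ΣP(t=2)Q(t=1) = 1×227 + 6×123 + 2×396 + 5×18 = 227 + 738 + 792 + 90 = 1847
ΣP(t=1)Q(t=1) = 1×227 + 6×123 + 2×396 + 4×18 = 227 + 738 + 792 + 72 = 1829
link = 1847/1829 = 1.009841
Chained index = 100 × 1.000000 × 1.009841 = 100.9841

100.98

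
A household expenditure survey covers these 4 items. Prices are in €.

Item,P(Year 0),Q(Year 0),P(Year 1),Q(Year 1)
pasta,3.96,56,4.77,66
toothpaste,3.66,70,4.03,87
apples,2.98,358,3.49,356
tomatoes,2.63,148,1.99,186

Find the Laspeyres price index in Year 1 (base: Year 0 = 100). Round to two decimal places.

108.23

Laspeyres price index uses base-period quantities as weights.
ΣP(Year 1)·Q(Year 0) = 4.77×56 + 4.03×70 + 3.49×358 + 1.99×148 = 267.12 + 282.1 + 1249.42 + 294.52 = 2093.16
ΣP(Year 0)·Q(Year 0) = 3.96×56 + 3.66×70 + 2.98×358 + 2.63×148 = 221.76 + 256.2 + 1066.84 + 389.24 = 1934.04
Index = 2093.16 / 1934.04 × 100 = 108.2273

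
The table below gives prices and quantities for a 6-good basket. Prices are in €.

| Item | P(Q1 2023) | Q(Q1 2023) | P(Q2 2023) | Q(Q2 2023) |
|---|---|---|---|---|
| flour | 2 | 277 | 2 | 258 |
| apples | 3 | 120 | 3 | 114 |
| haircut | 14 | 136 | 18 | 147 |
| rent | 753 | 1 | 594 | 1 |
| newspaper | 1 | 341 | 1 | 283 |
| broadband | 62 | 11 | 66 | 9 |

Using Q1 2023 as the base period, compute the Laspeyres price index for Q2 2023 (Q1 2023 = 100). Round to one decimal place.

Laspeyres price index uses base-period quantities as weights.
ΣP(Q2 2023)·Q(Q1 2023) = 2×277 + 3×120 + 18×136 + 594×1 + 1×341 + 66×11 = 554 + 360 + 2448 + 594 + 341 + 726 = 5023
ΣP(Q1 2023)·Q(Q1 2023) = 2×277 + 3×120 + 14×136 + 753×1 + 1×341 + 62×11 = 554 + 360 + 1904 + 753 + 341 + 682 = 4594
Index = 5023 / 4594 × 100 = 109.3383

109.3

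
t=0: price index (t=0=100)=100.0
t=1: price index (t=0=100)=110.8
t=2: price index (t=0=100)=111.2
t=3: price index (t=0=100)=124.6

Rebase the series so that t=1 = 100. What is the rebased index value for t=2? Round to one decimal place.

100.4

Rebased(t=2) = 111.2 / 110.8 × 100 = 100.3610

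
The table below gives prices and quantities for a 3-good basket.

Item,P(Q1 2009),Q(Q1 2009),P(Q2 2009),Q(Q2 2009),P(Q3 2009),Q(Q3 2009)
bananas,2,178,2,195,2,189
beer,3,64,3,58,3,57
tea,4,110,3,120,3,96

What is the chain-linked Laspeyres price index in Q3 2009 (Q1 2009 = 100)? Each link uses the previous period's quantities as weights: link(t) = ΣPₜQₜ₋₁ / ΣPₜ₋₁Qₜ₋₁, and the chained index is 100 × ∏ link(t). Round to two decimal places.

Link Q1 2009→Q2 2009:
ΣP(Q2 2009)Q(Q1 2009) = 2×178 + 3×64 + 3×110 = 356 + 192 + 330 = 878
ΣP(Q1 2009)Q(Q1 2009) = 2×178 + 3×64 + 4×110 = 356 + 192 + 440 = 988
link = 878/988 = 0.888664
Link Q2 2009→Q3 2009:
ΣP(Q3 2009)Q(Q2 2009) = 2×195 + 3×58 + 3×120 = 390 + 174 + 360 = 924
ΣP(Q2 2009)Q(Q2 2009) = 2×195 + 3×58 + 3×120 = 390 + 174 + 360 = 924
link = 924/924 = 1.000000
Chained index = 100 × 0.888664 × 1.000000 = 88.8664

88.87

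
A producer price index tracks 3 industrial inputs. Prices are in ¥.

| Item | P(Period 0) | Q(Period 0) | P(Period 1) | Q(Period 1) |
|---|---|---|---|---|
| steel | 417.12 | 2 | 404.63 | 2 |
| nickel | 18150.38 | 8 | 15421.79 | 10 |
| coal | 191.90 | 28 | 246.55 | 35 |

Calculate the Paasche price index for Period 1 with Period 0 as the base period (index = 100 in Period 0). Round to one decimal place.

86.6

Paasche price index uses current-period quantities as weights.
ΣP(Period 1)·Q(Period 1) = 404.63×2 + 15421.79×10 + 246.55×35 = 809.26 + 154217.9 + 8629.25 = 163656.41
ΣP(Period 0)·Q(Period 1) = 417.12×2 + 18150.38×10 + 191.90×35 = 834.24 + 181503.8 + 6716.5 = 189054.54
Index = 163656.41 / 189054.54 × 100 = 86.5657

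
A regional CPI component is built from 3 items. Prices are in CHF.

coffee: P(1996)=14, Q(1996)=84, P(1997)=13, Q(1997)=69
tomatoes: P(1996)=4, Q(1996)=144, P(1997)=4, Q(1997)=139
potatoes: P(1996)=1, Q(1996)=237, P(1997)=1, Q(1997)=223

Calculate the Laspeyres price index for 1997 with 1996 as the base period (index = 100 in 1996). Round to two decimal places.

Laspeyres price index uses base-period quantities as weights.
ΣP(1997)·Q(1996) = 13×84 + 4×144 + 1×237 = 1092 + 576 + 237 = 1905
ΣP(1996)·Q(1996) = 14×84 + 4×144 + 1×237 = 1176 + 576 + 237 = 1989
Index = 1905 / 1989 × 100 = 95.7768

95.78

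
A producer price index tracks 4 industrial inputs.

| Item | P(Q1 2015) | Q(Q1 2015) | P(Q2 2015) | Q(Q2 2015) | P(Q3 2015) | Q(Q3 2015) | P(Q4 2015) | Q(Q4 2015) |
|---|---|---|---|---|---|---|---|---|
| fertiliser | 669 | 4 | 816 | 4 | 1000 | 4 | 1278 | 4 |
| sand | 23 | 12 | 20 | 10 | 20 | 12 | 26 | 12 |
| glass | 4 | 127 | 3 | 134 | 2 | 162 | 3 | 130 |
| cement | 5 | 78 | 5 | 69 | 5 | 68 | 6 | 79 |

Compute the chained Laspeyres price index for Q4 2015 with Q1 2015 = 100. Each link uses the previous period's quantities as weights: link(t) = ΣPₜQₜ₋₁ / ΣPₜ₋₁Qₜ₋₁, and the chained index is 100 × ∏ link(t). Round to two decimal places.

163.51

Link Q1 2015→Q2 2015:
ΣP(Q2 2015)Q(Q1 2015) = 816×4 + 20×12 + 3×127 + 5×78 = 3264 + 240 + 381 + 390 = 4275
ΣP(Q1 2015)Q(Q1 2015) = 669×4 + 23×12 + 4×127 + 5×78 = 2676 + 276 + 508 + 390 = 3850
link = 4275/3850 = 1.110390
Link Q2 2015→Q3 2015:
ΣP(Q3 2015)Q(Q2 2015) = 1000×4 + 20×10 + 2×134 + 5×69 = 4000 + 200 + 268 + 345 = 4813
ΣP(Q2 2015)Q(Q2 2015) = 816×4 + 20×10 + 3×134 + 5×69 = 3264 + 200 + 402 + 345 = 4211
link = 4813/4211 = 1.142959
Link Q3 2015→Q4 2015:
ΣP(Q4 2015)Q(Q3 2015) = 1278×4 + 26×12 + 3×162 + 6×68 = 5112 + 312 + 486 + 408 = 6318
ΣP(Q3 2015)Q(Q3 2015) = 1000×4 + 20×12 + 2×162 + 5×68 = 4000 + 240 + 324 + 340 = 4904
link = 6318/4904 = 1.288336
Chained index = 100 × 1.110390 × 1.142959 × 1.288336 = 163.5066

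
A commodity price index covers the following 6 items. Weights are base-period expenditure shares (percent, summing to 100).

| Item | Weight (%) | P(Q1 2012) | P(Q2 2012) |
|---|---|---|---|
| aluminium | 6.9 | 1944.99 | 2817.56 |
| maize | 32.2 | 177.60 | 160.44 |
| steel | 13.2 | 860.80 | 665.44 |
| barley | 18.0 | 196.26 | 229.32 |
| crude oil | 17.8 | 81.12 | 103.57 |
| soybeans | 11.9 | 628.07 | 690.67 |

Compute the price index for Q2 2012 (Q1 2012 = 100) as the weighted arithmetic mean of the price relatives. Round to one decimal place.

aluminium: 6.9 × (2817.56/1944.99) = 6.9 × 1.448624 = 9.9955
maize: 32.2 × (160.44/177.60) = 32.2 × 0.903378 = 29.0888
steel: 13.2 × (665.44/860.80) = 13.2 × 0.773048 = 10.2042
barley: 18.0 × (229.32/196.26) = 18.0 × 1.168450 = 21.0321
crude oil: 17.8 × (103.57/81.12) = 17.8 × 1.276750 = 22.7262
soybeans: 11.9 × (690.67/628.07) = 11.9 × 1.099670 = 13.0861
Index = Σ wᵢ·(p₁ᵢ/p₀ᵢ) = 9.9955 + 29.0888 + 10.2042 + 21.0321 + 22.7262 + 13.0861 = 106.1329

106.1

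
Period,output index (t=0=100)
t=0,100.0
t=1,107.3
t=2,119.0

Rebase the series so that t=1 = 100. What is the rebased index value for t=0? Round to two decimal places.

93.20

Rebased(t=0) = 100.0 / 107.3 × 100 = 93.1966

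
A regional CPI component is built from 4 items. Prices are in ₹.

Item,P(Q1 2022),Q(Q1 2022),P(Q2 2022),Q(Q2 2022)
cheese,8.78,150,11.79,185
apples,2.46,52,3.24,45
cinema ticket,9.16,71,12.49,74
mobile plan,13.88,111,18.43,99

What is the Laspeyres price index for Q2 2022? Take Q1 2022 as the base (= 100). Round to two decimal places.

133.93

Laspeyres price index uses base-period quantities as weights.
ΣP(Q2 2022)·Q(Q1 2022) = 11.79×150 + 3.24×52 + 12.49×71 + 18.43×111 = 1768.5 + 168.48 + 886.79 + 2045.73 = 4869.5
ΣP(Q1 2022)·Q(Q1 2022) = 8.78×150 + 2.46×52 + 9.16×71 + 13.88×111 = 1317 + 127.92 + 650.36 + 1540.68 = 3635.96
Index = 4869.5 / 3635.96 × 100 = 133.9261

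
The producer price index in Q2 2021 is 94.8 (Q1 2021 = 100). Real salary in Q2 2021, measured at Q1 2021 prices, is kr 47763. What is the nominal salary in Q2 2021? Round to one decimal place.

45279.3

Nominal = Real × (Index/100) = 47763 × (94.8/100)
        = 47763 × 0.948 = 45279.3240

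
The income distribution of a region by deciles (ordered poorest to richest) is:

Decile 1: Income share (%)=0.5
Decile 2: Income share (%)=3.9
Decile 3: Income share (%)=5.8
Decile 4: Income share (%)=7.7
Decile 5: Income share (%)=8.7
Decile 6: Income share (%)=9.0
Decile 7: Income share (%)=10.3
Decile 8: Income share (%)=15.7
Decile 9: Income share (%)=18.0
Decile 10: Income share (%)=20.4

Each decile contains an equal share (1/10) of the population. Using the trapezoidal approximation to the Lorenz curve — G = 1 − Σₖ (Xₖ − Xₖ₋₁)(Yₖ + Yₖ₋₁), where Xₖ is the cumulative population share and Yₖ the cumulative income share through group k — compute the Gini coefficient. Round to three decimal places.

Cumulative income shares Yₖ: 0.0050, 0.0440, 0.1020, 0.1790, 0.2660, 0.3560, 0.4590, 0.6160, 0.7960, 1.0000
Σ (Xₖ−Xₖ₋₁)(Yₖ+Yₖ₋₁) = (1/10)(0.0050+0.0000) + (1/10)(0.0440+0.0050) + (1/10)(0.1020+0.0440) + (1/10)(0.1790+0.1020) + (1/10)(0.2660+0.1790) + (1/10)(0.3560+0.2660) + (1/10)(0.4590+0.3560) + (1/10)(0.6160+0.4590) + (1/10)(0.7960+0.6160) + (1/10)(1.0000+0.7960)
  = 0.0005 + 0.0049 + 0.0146 + 0.0281 + 0.0445 + 0.0622 + 0.0815 + 0.1075 + 0.1412 + 0.1796 = 0.6646
G = 1 − 0.6646 = 0.3354

0.335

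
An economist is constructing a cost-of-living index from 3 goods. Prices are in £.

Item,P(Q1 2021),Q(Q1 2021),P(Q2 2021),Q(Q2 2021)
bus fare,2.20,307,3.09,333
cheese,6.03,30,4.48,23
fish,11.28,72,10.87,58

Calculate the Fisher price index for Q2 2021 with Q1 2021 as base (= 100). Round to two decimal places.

Laspeyres component (base-period weights):
ΣP(Q2 2021)Q(Q1 2021) = 3.09×307 + 4.48×30 + 10.87×72 = 948.63 + 134.4 + 782.64 = 1865.67
ΣP(Q1 2021)Q(Q1 2021) = 2.20×307 + 6.03×30 + 11.28×72 = 675.4 + 180.9 + 812.16 = 1668.46
L = 1865.67 / 1668.46 × 100 = 111.8199
Paasche component (current-period weights):
ΣP(Q2 2021)Q(Q2 2021) = 3.09×333 + 4.48×23 + 10.87×58 = 1028.97 + 103.04 + 630.46 = 1762.47
ΣP(Q1 2021)Q(Q2 2021) = 2.20×333 + 6.03×23 + 11.28×58 = 732.6 + 138.69 + 654.24 = 1525.53
P = 1762.47 / 1525.53 × 100 = 115.5317
Fisher = √(L × P) = √(111.8199 × 115.5317) = 113.6606

113.66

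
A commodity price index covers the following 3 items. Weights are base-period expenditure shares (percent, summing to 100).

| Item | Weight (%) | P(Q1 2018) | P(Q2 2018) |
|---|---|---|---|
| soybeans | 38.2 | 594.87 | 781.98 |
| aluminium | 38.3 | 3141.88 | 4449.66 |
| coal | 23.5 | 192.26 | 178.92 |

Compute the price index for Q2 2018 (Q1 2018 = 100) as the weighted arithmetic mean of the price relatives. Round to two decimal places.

soybeans: 38.2 × (781.98/594.87) = 38.2 × 1.314539 = 50.2154
aluminium: 38.3 × (4449.66/3141.88) = 38.3 × 1.416241 = 54.2420
coal: 23.5 × (178.92/192.26) = 23.5 × 0.930615 = 21.8694
Index = Σ wᵢ·(p₁ᵢ/p₀ᵢ) = 50.2154 + 54.2420 + 21.8694 = 126.3269

126.33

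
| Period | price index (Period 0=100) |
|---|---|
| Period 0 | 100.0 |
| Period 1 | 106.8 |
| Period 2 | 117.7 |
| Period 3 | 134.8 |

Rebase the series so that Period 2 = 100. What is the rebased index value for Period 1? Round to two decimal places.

Rebased(Period 1) = 106.8 / 117.7 × 100 = 90.7392

90.74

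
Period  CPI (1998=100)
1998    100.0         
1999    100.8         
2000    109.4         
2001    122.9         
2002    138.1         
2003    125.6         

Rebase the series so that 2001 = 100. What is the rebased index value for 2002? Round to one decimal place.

Rebased(2002) = 138.1 / 122.9 × 100 = 112.3678

112.4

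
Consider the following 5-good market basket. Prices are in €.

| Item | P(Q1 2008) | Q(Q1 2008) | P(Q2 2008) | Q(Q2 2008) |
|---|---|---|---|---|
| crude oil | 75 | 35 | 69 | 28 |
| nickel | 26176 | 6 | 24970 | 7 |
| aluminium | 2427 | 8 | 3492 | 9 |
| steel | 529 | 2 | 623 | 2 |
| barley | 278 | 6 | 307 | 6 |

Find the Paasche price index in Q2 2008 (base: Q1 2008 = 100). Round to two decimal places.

100.64

Paasche price index uses current-period quantities as weights.
ΣP(Q2 2008)·Q(Q2 2008) = 69×28 + 24970×7 + 3492×9 + 623×2 + 307×6 = 1932 + 174790 + 31428 + 1246 + 1842 = 211238
ΣP(Q1 2008)·Q(Q2 2008) = 75×28 + 26176×7 + 2427×9 + 529×2 + 278×6 = 2100 + 183232 + 21843 + 1058 + 1668 = 209901
Index = 211238 / 209901 × 100 = 100.6370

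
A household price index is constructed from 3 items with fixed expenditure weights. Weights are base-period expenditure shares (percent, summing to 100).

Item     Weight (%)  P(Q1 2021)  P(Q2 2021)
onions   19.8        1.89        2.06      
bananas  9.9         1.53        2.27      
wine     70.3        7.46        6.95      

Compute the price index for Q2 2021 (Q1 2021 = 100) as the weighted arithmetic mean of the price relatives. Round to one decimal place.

onions: 19.8 × (2.06/1.89) = 19.8 × 1.089947 = 21.5810
bananas: 9.9 × (2.27/1.53) = 9.9 × 1.483660 = 14.6882
wine: 70.3 × (6.95/7.46) = 70.3 × 0.931635 = 65.4940
Index = Σ wᵢ·(p₁ᵢ/p₀ᵢ) = 21.5810 + 14.6882 + 65.4940 = 101.7632

101.8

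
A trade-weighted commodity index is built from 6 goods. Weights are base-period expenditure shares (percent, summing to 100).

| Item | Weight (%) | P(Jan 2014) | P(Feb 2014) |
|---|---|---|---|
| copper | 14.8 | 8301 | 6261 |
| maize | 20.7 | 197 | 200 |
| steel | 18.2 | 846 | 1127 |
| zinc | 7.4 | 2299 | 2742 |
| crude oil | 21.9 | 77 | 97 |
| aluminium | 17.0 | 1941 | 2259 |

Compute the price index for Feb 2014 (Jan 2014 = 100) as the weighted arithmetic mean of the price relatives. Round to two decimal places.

112.62

copper: 14.8 × (6261/8301) = 14.8 × 0.754246 = 11.1628
maize: 20.7 × (200/197) = 20.7 × 1.015228 = 21.0152
steel: 18.2 × (1127/846) = 18.2 × 1.332151 = 24.2452
zinc: 7.4 × (2742/2299) = 7.4 × 1.192692 = 8.8259
crude oil: 21.9 × (97/77) = 21.9 × 1.259740 = 27.5883
aluminium: 17.0 × (2259/1941) = 17.0 × 1.163833 = 19.7852
Index = Σ wᵢ·(p₁ᵢ/p₀ᵢ) = 11.1628 + 21.0152 + 24.2452 + 8.8259 + 27.5883 + 19.7852 = 112.6226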